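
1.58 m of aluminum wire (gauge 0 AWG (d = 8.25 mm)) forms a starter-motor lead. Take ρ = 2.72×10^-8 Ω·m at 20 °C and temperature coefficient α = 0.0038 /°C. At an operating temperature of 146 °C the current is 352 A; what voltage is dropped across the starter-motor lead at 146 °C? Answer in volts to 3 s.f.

0.418 V

A = π(8.25/2 mm)² = π(4.1250e-03 m)² = 5.346e-05 m²
R₍20₎ = ρL/A = (2.72×10^-8)(1.58)/(5.346e-05) = 8.039×10^-4 Ω
R₍146₎ = R₍20₎(1 + αΔT) = 8.039×10^-4 × (1 + 0.0038×126) = 0.001189 Ω
V = IR = 352 × 0.001189 = 0.418 V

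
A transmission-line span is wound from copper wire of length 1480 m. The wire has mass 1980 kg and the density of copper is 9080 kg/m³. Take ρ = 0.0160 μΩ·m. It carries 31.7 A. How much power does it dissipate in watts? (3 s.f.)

162 W

ρ = 0.0160 μΩ·m = 1.60×10^-8 Ω·m
A = m/(density·L) = 1980/(9080×1480) = 1.4734e-04 m²
R = ρL/A = (1.60×10^-8)(1480)/(1.4734e-04) = 0.1607 Ω
P = I²R = (31.7)² × 0.1607 = 162 W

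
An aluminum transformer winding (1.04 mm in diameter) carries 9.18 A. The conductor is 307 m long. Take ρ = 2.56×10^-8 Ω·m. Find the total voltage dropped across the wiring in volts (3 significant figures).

84.9 V

A = π(d/2)² = π(5.2000e-04 m)² = 8.495e-07 m²
R = ρL/A = (2.56×10^-8)(307)/(8.495e-07) = 9.252 Ω
V = IR = 9.18 × 9.252 = 84.9 V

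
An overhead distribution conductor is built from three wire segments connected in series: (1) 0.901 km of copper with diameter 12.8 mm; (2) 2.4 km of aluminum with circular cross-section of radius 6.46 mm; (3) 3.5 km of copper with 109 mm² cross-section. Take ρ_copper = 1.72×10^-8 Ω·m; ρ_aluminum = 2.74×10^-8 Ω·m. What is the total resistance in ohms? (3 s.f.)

1.17 Ω

Seg 1: A = π(d/2)² = π(6.4000e-03 m)² = 1.287e-04 m²
R_1 = (1.72×10^-8)(901)/(1.287e-04) = 0.1204 Ω
Seg 2: A = πr² = π(6.4600e-03 m)² = 1.311e-04 m²
R_2 = (2.74×10^-8)(2400)/(1.311e-04) = 0.5016 Ω
Seg 3: A = 109 mm² = 1.090e-04 m²
R_3 = (1.72×10^-8)(3500)/(1.090e-04) = 0.5523 Ω
R_total = R_1 + R_2 + R_3 = 1.17 Ω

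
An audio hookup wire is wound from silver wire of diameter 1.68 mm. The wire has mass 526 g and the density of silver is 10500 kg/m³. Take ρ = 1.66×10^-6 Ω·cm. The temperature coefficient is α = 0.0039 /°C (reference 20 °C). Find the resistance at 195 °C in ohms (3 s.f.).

ρ = 1.66×10^-6 Ω·cm = 1.66×10^-8 Ω·m
A = π(d/2)² = π(8.4000e-04 m)² = 2.2167e-06 m²
L = m/(density·A) = 0.526/(10500×2.2167e-06) = 22.6 m
R = ρL/A = (1.66×10^-8)(22.6)/(2.2167e-06) = 0.1692 Ω
R(195 °C) = 0.1692 × (1 + 0.0039×175) = 0.285 Ω

0.285 Ω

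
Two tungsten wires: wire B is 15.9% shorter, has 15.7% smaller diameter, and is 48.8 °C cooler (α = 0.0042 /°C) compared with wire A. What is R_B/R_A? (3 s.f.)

R ∝ ρL/d² with ρ ∝ (1+αΔT), so R_B/R_A = (1 − 15.9/100) × (1 − 15.7/100)⁻² × (1 − 0.0042×48.8)
= 0.841 × 1.407 × 0.795 = 0.941

0.941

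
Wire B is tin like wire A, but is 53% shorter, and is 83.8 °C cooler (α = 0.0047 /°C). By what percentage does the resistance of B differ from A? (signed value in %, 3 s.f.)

R ∝ ρL/d² with ρ ∝ (1+αΔT), so R_B/R_A = (1 − 53/100) × (1 − 0.0047×83.8)
= 0.47 × 0.6061 = 0.2849
(R_B − R_A)/R_A = 0.2849 − 1 = -71.5%

-71.5%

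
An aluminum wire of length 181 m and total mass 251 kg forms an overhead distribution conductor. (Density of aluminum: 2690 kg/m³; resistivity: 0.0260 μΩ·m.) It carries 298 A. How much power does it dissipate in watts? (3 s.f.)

ρ = 0.0260 μΩ·m = 2.60×10^-8 Ω·m
A = m/(density·L) = 251/(2690×181) = 5.1552e-04 m²
R = ρL/A = (2.60×10^-8)(181)/(5.1552e-04) = 0.009129 Ω
P = I²R = (298)² × 0.009129 = 811 W

811 W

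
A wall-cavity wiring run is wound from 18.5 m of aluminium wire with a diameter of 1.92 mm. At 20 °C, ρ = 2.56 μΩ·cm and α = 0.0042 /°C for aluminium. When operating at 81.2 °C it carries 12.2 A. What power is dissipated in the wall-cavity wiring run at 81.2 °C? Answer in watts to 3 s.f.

ρ = 2.56 μΩ·cm = 2.56×10^-8 Ω·m
A = π(d/2)² = π(9.6000e-04 m)² = 2.895e-06 m²
R₍20₎ = ρL/A = (2.56×10^-8)(18.5)/(2.895e-06) = 0.1636 Ω
R₍81.2₎ = R₍20₎(1 + αΔT) = 0.1636 × (1 + 0.0042×61.2) = 0.2056 Ω
P = I²R = (12.2)² × 0.2056 = 30.6 W

30.6 W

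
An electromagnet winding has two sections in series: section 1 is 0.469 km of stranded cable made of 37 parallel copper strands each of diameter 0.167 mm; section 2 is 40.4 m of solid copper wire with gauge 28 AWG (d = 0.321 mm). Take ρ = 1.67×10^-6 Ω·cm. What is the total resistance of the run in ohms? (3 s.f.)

18.0 Ω

ρ = 1.67×10^-6 Ω·cm = 1.67×10^-8 Ω·m
Section 1: A_strand = π(8.3500e-05)² = 2.190e-08 m²; R₁ = ρL/(N·A_s) = (1.67×10^-8)(469)/(37×2.190e-08) = 9.664 Ω
Section 2: A = π(0.321/2 mm)² = π(1.6050e-04 m)² = 8.093e-08 m²
R₂ = (1.67×10^-8)(40.4)/(8.093e-08) = 8.337 Ω
R = R₁ + R₂ = 18.0 Ω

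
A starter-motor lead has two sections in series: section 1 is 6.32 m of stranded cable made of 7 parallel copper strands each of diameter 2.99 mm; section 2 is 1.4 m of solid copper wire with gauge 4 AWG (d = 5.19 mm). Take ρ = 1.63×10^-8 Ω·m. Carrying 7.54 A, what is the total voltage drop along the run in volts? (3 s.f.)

Section 1: A_strand = π(1.4950e-03)² = 7.022e-06 m²; R₁ = ρL/(N·A_s) = (1.63×10^-8)(6.32)/(7×7.022e-06) = 0.002096 Ω
Section 2: A = π(5.19/2 mm)² = π(2.5950e-03 m)² = 2.116e-05 m²
R₂ = (1.63×10^-8)(1.4)/(2.116e-05) = 0.001079 Ω
R = R₁ + R₂ = 0.003175 Ω
V = IR = 7.54 × 0.003175 = 0.0239 V

0.0239 V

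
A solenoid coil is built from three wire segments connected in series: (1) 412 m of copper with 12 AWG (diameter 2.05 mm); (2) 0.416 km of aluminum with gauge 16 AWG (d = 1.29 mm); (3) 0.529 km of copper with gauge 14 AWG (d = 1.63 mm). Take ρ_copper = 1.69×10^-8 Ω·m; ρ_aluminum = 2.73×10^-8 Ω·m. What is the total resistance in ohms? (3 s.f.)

Seg 1: A = π(2.05/2 mm)² = π(1.0250e-03 m)² = 3.301e-06 m²
R_1 = (1.69×10^-8)(412)/(3.301e-06) = 2.11 Ω
Seg 2: A = π(1.29/2 mm)² = π(6.4500e-04 m)² = 1.307e-06 m²
R_2 = (2.73×10^-8)(416)/(1.307e-06) = 8.689 Ω
Seg 3: A = π(1.63/2 mm)² = π(8.1500e-04 m)² = 2.087e-06 m²
R_3 = (1.69×10^-8)(529)/(2.087e-06) = 4.284 Ω
R_total = R_1 + R_2 + R_3 = 15.1 Ω

15.1 Ω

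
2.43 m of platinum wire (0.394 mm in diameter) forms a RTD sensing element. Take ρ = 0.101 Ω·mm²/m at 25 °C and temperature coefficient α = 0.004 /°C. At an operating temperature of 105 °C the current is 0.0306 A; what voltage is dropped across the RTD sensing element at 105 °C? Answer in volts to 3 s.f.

ρ = 0.101 Ω·mm²/m = 1.01×10^-7 Ω·m
A = π(d/2)² = π(1.9700e-04 m)² = 1.219e-07 m²
R₍25₎ = ρL/A = (1.01×10^-7)(2.43)/(1.219e-07) = 2.013 Ω
R₍105₎ = R₍25₎(1 + αΔT) = 2.013 × (1 + 0.004×80) = 2.657 Ω
V = IR = 0.0306 × 2.657 = 0.0813 V

0.0813 V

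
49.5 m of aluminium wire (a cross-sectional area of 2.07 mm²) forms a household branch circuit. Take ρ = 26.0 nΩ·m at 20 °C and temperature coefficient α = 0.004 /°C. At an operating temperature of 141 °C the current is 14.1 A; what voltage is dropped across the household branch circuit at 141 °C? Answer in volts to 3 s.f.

13.0 V

ρ = 26.0 nΩ·m = 2.60×10^-8 Ω·m
A = 2.07 mm² = 2.070e-06 m²
R₍20₎ = ρL/A = (2.60×10^-8)(49.5)/(2.070e-06) = 0.6217 Ω
R₍141₎ = R₍20₎(1 + αΔT) = 0.6217 × (1 + 0.004×121) = 0.9227 Ω
V = IR = 14.1 × 0.9227 = 13.0 V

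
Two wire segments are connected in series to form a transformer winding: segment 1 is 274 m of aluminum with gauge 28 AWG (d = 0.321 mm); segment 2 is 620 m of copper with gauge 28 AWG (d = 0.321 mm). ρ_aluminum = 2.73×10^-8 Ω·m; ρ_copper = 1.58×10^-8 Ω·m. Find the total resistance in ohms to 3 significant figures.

213 Ω

Segment 1: A = π(0.321/2 mm)² = π(1.6050e-04 m)² = 8.093e-08 m²
R₁ = ρL/A = (2.73×10^-8)(274)/(8.093e-08) = 92.43 Ω
R₂ = (1.58×10^-8)(620)/(8.093e-08) = 121 Ω
R = R₁ + R₂ = 213 Ω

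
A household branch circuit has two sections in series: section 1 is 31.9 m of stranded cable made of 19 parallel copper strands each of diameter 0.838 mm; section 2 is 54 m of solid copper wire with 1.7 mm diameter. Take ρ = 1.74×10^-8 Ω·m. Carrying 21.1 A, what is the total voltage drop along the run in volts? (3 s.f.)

9.85 V

Section 1: A_strand = π(4.1900e-04)² = 5.515e-07 m²; R₁ = ρL/(N·A_s) = (1.74×10^-8)(31.9)/(19×5.515e-07) = 0.05297 Ω
Section 2: A = π(d/2)² = π(8.5000e-04 m)² = 2.270e-06 m²
R₂ = (1.74×10^-8)(54)/(2.270e-06) = 0.414 Ω
R = R₁ + R₂ = 0.4669 Ω
V = IR = 21.1 × 0.4669 = 9.85 V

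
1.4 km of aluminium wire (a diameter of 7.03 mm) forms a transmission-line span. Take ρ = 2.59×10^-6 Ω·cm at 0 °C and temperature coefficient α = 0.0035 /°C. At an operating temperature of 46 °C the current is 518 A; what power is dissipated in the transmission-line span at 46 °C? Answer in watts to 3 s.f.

2.91×10^5 W

ρ = 2.59×10^-6 Ω·cm = 2.59×10^-8 Ω·m
A = π(d/2)² = π(3.5150e-03 m)² = 3.882e-05 m²
R₍0₎ = ρL/A = (2.59×10^-8)(1400)/(3.882e-05) = 0.9342 Ω
R₍46₎ = R₍0₎(1 + αΔT) = 0.9342 × (1 + 0.0035×46) = 1.085 Ω
P = I²R = (518)² × 1.085 = 2.91×10^5 W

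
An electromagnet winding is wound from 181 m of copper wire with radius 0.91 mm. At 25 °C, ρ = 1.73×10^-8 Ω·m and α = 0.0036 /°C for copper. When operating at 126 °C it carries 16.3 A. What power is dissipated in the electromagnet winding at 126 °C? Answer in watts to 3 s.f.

436 W

A = πr² = π(9.1000e-04 m)² = 2.602e-06 m²
R₍25₎ = ρL/A = (1.73×10^-8)(181)/(2.602e-06) = 1.204 Ω
R₍126₎ = R₍25₎(1 + αΔT) = 1.204 × (1 + 0.0036×101) = 1.641 Ω
P = I²R = (16.3)² × 1.641 = 436 W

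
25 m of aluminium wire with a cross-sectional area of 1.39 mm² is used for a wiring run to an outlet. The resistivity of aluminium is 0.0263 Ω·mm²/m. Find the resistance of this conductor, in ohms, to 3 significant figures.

0.473 Ω

ρ = 0.0263 Ω·mm²/m = 2.63×10^-8 Ω·m
A = 1.39 mm² = 1.390e-06 m²
R = ρL/A = (2.63×10^-8)(25 m)/(1.390e-06 m²) = 0.473 Ω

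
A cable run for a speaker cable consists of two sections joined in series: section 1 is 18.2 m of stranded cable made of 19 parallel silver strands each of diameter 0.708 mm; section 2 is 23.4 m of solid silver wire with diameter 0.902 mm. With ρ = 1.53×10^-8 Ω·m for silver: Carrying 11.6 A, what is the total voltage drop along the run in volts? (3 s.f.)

6.93 V

Section 1: A_strand = π(3.5400e-04)² = 3.937e-07 m²; R₁ = ρL/(N·A_s) = (1.53×10^-8)(18.2)/(19×3.937e-07) = 0.03723 Ω
Section 2: A = π(d/2)² = π(4.5100e-04 m)² = 6.390e-07 m²
R₂ = (1.53×10^-8)(23.4)/(6.390e-07) = 0.5603 Ω
R = R₁ + R₂ = 0.5975 Ω
V = IR = 11.6 × 0.5975 = 6.93 V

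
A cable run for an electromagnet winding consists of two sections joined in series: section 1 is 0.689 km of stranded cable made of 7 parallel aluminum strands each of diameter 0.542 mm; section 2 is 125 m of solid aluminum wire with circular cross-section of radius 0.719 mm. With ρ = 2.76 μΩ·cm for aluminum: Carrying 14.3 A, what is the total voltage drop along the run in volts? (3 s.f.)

ρ = 2.76 μΩ·cm = 2.76×10^-8 Ω·m
Section 1: A_strand = π(2.7100e-04)² = 2.307e-07 m²; R₁ = ρL/(N·A_s) = (2.76×10^-8)(689)/(7×2.307e-07) = 11.77 Ω
Section 2: A = πr² = π(7.1900e-04 m)² = 1.624e-06 m²
R₂ = (2.76×10^-8)(125)/(1.624e-06) = 2.124 Ω
R = R₁ + R₂ = 13.9 Ω
V = IR = 14.3 × 13.9 = 199 V

199 V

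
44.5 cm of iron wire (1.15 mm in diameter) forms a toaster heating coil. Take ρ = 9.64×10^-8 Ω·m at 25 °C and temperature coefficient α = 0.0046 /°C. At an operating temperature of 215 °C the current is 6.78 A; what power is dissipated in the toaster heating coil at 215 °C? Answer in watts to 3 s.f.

3.56 W

A = π(d/2)² = π(5.7500e-04 m)² = 1.039e-06 m²
R₍25₎ = ρL/A = (9.64×10^-8)(0.445)/(1.039e-06) = 0.0413 Ω
R₍215₎ = R₍25₎(1 + αΔT) = 0.0413 × (1 + 0.0046×190) = 0.0774 Ω
P = I²R = (6.78)² × 0.0774 = 3.56 W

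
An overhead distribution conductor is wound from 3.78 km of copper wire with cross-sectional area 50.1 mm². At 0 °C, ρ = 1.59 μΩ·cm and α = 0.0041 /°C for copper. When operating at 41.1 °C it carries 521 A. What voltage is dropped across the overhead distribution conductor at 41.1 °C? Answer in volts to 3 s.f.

730 V

ρ = 1.59 μΩ·cm = 1.59×10^-8 Ω·m
A = 50.1 mm² = 5.010e-05 m²
R₍0₎ = ρL/A = (1.59×10^-8)(3780)/(5.010e-05) = 1.2 Ω
R₍41.1₎ = R₍0₎(1 + αΔT) = 1.2 × (1 + 0.0041×41.1) = 1.402 Ω
V = IR = 521 × 1.402 = 730 V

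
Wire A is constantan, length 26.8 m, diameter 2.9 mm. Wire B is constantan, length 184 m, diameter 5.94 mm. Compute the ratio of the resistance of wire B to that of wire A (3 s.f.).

1.64

R ∝ ρL/d², so R_B/R_A = (L_B/L_A) × (d_A/d_B)²
= (184/26.8) × (2.9/5.94)² = 1.64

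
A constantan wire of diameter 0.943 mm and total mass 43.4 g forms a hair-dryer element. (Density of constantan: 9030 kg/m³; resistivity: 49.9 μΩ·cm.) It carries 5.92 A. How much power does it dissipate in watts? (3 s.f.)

172 W

ρ = 49.9 μΩ·cm = 4.99×10^-7 Ω·m
A = π(d/2)² = π(4.7150e-04 m)² = 6.9841e-07 m²
L = m/(density·A) = 0.0434/(9030×6.9841e-07) = 6.882 m
R = ρL/A = (4.99×10^-7)(6.882)/(6.9841e-07) = 4.917 Ω
P = I²R = (5.92)² × 4.917 = 172 W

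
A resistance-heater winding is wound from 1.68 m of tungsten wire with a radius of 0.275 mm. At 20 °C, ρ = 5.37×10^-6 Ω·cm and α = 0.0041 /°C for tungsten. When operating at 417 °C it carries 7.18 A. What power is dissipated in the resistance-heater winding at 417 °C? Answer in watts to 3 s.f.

ρ = 5.37×10^-6 Ω·cm = 5.37×10^-8 Ω·m
A = πr² = π(2.7500e-04 m)² = 2.376e-07 m²
R₍20₎ = ρL/A = (5.37×10^-8)(1.68)/(2.376e-07) = 0.3797 Ω
R₍417₎ = R₍20₎(1 + αΔT) = 0.3797 × (1 + 0.0041×397) = 0.9978 Ω
P = I²R = (7.18)² × 0.9978 = 51.4 W

51.4 W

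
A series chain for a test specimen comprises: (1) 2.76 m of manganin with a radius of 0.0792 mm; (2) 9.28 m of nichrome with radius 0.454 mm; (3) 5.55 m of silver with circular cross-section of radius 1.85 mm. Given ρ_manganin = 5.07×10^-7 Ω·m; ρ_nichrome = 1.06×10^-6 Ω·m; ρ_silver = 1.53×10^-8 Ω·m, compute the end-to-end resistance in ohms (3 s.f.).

Seg 1: A = πr² = π(7.9200e-05 m)² = 1.971e-08 m²
R_1 = (5.07×10^-7)(2.76)/(1.971e-08) = 71.01 Ω
Seg 2: A = πr² = π(4.5400e-04 m)² = 6.475e-07 m²
R_2 = (1.06×10^-6)(9.28)/(6.475e-07) = 15.19 Ω
Seg 3: A = πr² = π(1.8500e-03 m)² = 1.075e-05 m²
R_3 = (1.53×10^-8)(5.55)/(1.075e-05) = 0.007898 Ω
R_total = R_1 + R_2 + R_3 = 86.2 Ω

86.2 Ω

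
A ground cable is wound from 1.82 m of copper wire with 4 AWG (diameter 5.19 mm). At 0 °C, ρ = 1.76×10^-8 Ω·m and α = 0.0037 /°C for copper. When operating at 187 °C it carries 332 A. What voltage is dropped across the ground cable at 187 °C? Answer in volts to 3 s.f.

0.850 V

A = π(5.19/2 mm)² = π(2.5950e-03 m)² = 2.116e-05 m²
R₍0₎ = ρL/A = (1.76×10^-8)(1.82)/(2.116e-05) = 0.001514 Ω
R₍187₎ = R₍0₎(1 + αΔT) = 0.001514 × (1 + 0.0037×187) = 0.002562 Ω
V = IR = 332 × 0.002562 = 0.850 V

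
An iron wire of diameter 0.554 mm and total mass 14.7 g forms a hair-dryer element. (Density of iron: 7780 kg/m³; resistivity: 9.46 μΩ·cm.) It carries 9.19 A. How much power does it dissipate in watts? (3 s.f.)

260 W

ρ = 9.46 μΩ·cm = 9.46×10^-8 Ω·m
A = π(d/2)² = π(2.7700e-04 m)² = 2.4105e-07 m²
L = m/(density·A) = 0.0147/(7780×2.4105e-07) = 7.838 m
R = ρL/A = (9.46×10^-8)(7.838)/(2.4105e-07) = 3.076 Ω
P = I²R = (9.19)² × 3.076 = 260 W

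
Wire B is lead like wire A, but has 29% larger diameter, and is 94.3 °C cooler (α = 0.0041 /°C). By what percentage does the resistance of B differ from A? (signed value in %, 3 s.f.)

R ∝ ρL/d² with ρ ∝ (1+αΔT), so R_B/R_A = (1 + 29/100)⁻² × (1 − 0.0041×94.3)
= 0.6009 × 0.6134 = 0.3686
(R_B − R_A)/R_A = 0.3686 − 1 = -63.1%

-63.1%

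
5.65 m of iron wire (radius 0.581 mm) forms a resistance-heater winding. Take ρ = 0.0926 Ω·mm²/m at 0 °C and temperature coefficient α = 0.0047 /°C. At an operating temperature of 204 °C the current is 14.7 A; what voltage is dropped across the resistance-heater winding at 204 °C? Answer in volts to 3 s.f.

ρ = 0.0926 Ω·mm²/m = 9.26×10^-8 Ω·m
A = πr² = π(5.8100e-04 m)² = 1.060e-06 m²
R₍0₎ = ρL/A = (9.26×10^-8)(5.65)/(1.060e-06) = 0.4934 Ω
R₍204₎ = R₍0₎(1 + αΔT) = 0.4934 × (1 + 0.0047×204) = 0.9664 Ω
V = IR = 14.7 × 0.9664 = 14.2 V

14.2 V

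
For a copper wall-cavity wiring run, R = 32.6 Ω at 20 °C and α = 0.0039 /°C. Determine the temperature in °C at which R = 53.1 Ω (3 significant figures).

181 °C

R = R₀(1 + α(T − T₀)) ⇒ T = T₀ + (R/R₀ − 1)/α
T = 20 + (53.1/32.6 − 1)/0.0039 = 20 + (0.6288)/0.0039 = 181 °C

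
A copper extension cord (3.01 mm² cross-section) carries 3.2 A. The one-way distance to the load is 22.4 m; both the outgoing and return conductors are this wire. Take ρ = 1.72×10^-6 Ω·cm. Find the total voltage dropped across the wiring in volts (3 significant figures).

0.819 V

ρ = 1.72×10^-6 Ω·cm = 1.72×10^-8 Ω·m
A = 3.01 mm² = 3.010e-06 m²
Total conductor length (both ways) L = 2 × 22.4 = 44.8 m
R = ρL/A = (1.72×10^-8)(44.8)/(3.010e-06) = 0.256 Ω
V = IR = 3.2 × 0.256 = 0.819 V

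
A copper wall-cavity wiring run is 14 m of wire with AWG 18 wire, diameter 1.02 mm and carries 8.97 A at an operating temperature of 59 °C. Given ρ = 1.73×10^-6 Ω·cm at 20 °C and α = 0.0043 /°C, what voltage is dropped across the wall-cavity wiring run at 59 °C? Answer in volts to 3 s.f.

ρ = 1.73×10^-6 Ω·cm = 1.73×10^-8 Ω·m
A = π(1.02/2 mm)² = π(5.1000e-04 m)² = 8.171e-07 m²
R₍20₎ = ρL/A = (1.73×10^-8)(14)/(8.171e-07) = 0.2964 Ω
R₍59₎ = R₍20₎(1 + αΔT) = 0.2964 × (1 + 0.0043×39) = 0.3461 Ω
V = IR = 8.97 × 0.3461 = 3.10 V

3.10 V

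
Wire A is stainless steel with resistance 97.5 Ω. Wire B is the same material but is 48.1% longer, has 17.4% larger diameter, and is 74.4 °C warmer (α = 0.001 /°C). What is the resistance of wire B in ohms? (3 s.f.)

113 Ω

R ∝ ρL/d² with ρ ∝ (1+αΔT), so R_B/R_A = (1 + 48.1/100) × (1 + 17.4/100)⁻² × (1 + 0.001×74.4)
= 1.481 × 0.7255 × 1.074 = 1.155
R_B = 1.155 × 97.5 = 113 Ω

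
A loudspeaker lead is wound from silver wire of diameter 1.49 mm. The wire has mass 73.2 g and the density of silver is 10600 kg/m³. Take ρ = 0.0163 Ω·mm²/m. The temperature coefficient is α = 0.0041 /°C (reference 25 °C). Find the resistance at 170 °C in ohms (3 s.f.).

ρ = 0.0163 Ω·mm²/m = 1.63×10^-8 Ω·m
A = π(d/2)² = π(7.4500e-04 m)² = 1.7437e-06 m²
L = m/(density·A) = 0.0732/(10600×1.7437e-06) = 3.96 m
R = ρL/A = (1.63×10^-8)(3.96)/(1.7437e-06) = 0.03702 Ω
R(170 °C) = 0.03702 × (1 + 0.0041×145) = 0.0590 Ω

0.0590 Ω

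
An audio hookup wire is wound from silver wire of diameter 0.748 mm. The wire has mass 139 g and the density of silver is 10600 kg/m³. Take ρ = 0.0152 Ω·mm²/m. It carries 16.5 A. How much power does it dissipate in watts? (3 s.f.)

281 W

ρ = 0.0152 Ω·mm²/m = 1.52×10^-8 Ω·m
A = π(d/2)² = π(3.7400e-04 m)² = 4.3943e-07 m²
L = m/(density·A) = 0.139/(10600×4.3943e-07) = 29.84 m
R = ρL/A = (1.52×10^-8)(29.84)/(4.3943e-07) = 1.032 Ω
P = I²R = (16.5)² × 1.032 = 281 W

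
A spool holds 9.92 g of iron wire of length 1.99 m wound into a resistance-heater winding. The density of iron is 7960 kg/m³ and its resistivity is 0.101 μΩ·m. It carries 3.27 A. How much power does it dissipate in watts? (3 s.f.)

3.43 W

ρ = 0.101 μΩ·m = 1.01×10^-7 Ω·m
A = m/(density·L) = 0.00992/(7960×1.99) = 6.2625e-07 m²
R = ρL/A = (1.01×10^-7)(1.99)/(6.2625e-07) = 0.3209 Ω
P = I²R = (3.27)² × 0.3209 = 3.43 W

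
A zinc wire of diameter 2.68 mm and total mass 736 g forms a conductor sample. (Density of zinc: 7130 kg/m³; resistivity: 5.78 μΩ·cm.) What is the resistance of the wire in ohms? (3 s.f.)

0.187 Ω

ρ = 5.78 μΩ·cm = 5.78×10^-8 Ω·m
A = π(d/2)² = π(1.3400e-03 m)² = 5.6410e-06 m²
L = m/(density·A) = 0.736/(7130×5.6410e-06) = 18.3 m
R = ρL/A = (5.78×10^-8)(18.3)/(5.6410e-06) = 0.187 Ω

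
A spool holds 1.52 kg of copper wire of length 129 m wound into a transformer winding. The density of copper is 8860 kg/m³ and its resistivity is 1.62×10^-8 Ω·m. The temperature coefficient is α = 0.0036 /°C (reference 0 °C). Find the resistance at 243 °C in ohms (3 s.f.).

A = m/(density·L) = 1.52/(8860×129) = 1.3299e-06 m²
R = ρL/A = (1.62×10^-8)(129)/(1.3299e-06) = 1.571 Ω
R(243 °C) = 1.571 × (1 + 0.0036×243) = 2.95 Ω

2.95 Ω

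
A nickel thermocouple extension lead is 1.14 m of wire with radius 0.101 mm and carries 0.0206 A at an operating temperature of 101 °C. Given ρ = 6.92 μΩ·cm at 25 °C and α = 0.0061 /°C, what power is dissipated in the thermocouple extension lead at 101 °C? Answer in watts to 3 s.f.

0.00153 W

ρ = 6.92 μΩ·cm = 6.92×10^-8 Ω·m
A = πr² = π(1.0100e-04 m)² = 3.205e-08 m²
R₍25₎ = ρL/A = (6.92×10^-8)(1.14)/(3.205e-08) = 2.462 Ω
R₍101₎ = R₍25₎(1 + αΔT) = 2.462 × (1 + 0.0061×76) = 3.603 Ω
P = I²R = (0.0206)² × 3.603 = 0.00153 W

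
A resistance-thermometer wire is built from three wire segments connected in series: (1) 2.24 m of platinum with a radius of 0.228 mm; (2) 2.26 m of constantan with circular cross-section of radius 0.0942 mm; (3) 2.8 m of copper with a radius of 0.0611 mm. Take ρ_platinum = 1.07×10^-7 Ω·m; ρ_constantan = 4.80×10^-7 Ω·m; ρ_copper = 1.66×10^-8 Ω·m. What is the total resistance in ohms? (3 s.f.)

44.3 Ω

Seg 1: A = πr² = π(2.2800e-04 m)² = 1.633e-07 m²
R_1 = (1.07×10^-7)(2.24)/(1.633e-07) = 1.468 Ω
Seg 2: A = πr² = π(9.4200e-05 m)² = 2.788e-08 m²
R_2 = (4.80×10^-7)(2.26)/(2.788e-08) = 38.91 Ω
Seg 3: A = πr² = π(6.1100e-05 m)² = 1.173e-08 m²
R_3 = (1.66×10^-8)(2.8)/(1.173e-08) = 3.963 Ω
R_total = R_1 + R_2 + R_3 = 44.3 Ω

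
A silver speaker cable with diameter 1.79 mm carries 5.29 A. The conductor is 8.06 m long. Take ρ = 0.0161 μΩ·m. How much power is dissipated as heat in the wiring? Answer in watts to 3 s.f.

1.44 W

ρ = 0.0161 μΩ·m = 1.61×10^-8 Ω·m
A = π(d/2)² = π(8.9500e-04 m)² = 2.516e-06 m²
R = ρL/A = (1.61×10^-8)(8.06)/(2.516e-06) = 0.05157 Ω
P = I²R = (5.29)² × 0.05157 = 1.44 W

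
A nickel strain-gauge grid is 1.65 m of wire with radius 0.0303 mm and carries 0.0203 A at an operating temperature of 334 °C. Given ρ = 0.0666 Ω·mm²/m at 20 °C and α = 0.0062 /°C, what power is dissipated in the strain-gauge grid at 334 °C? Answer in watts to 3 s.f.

0.0463 W

ρ = 0.0666 Ω·mm²/m = 6.66×10^-8 Ω·m
A = πr² = π(3.0300e-05 m)² = 2.884e-09 m²
R₍20₎ = ρL/A = (6.66×10^-8)(1.65)/(2.884e-09) = 38.1 Ω
R₍334₎ = R₍20₎(1 + αΔT) = 38.1 × (1 + 0.0062×314) = 112.3 Ω
P = I²R = (0.0203)² × 112.3 = 0.0463 W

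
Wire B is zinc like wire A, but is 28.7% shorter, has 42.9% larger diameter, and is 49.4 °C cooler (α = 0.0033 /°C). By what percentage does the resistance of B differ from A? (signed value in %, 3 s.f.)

-70.8%

R ∝ ρL/d² with ρ ∝ (1+αΔT), so R_B/R_A = (1 − 28.7/100) × (1 + 42.9/100)⁻² × (1 − 0.0033×49.4)
= 0.713 × 0.4897 × 0.837 = 0.2922
(R_B − R_A)/R_A = 0.2922 − 1 = -70.8%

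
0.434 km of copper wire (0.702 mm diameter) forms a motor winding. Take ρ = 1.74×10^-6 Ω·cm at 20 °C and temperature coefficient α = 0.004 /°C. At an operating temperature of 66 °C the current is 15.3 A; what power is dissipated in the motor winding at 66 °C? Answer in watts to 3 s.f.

5410 W

ρ = 1.74×10^-6 Ω·cm = 1.74×10^-8 Ω·m
A = π(d/2)² = π(3.5100e-04 m)² = 3.870e-07 m²
R₍20₎ = ρL/A = (1.74×10^-8)(434)/(3.870e-07) = 19.51 Ω
R₍66₎ = R₍20₎(1 + αΔT) = 19.51 × (1 + 0.004×46) = 23.1 Ω
P = I²R = (15.3)² × 23.1 = 5410 W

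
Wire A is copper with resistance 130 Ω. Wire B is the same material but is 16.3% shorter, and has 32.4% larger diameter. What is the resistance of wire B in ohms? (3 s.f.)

62.1 Ω

R ∝ L/d², so R_B/R_A = (1 − 16.3/100) × (1 + 32.4/100)⁻²
= 0.837 × 0.5705 = 0.4775
R_B = 0.4775 × 130 = 62.1 Ω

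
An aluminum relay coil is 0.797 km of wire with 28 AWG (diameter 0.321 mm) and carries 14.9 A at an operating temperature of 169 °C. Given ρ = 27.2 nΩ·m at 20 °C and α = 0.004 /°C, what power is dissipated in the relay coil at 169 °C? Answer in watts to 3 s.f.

94900 W

ρ = 27.2 nΩ·m = 2.72×10^-8 Ω·m
A = π(0.321/2 mm)² = π(1.6050e-04 m)² = 8.093e-08 m²
R₍20₎ = ρL/A = (2.72×10^-8)(797)/(8.093e-08) = 267.9 Ω
R₍169₎ = R₍20₎(1 + αΔT) = 267.9 × (1 + 0.004×149) = 427.5 Ω
P = I²R = (14.9)² × 427.5 = 94900 W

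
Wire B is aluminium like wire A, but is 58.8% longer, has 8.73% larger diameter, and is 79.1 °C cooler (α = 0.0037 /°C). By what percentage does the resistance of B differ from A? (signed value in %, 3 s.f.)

R ∝ ρL/d² with ρ ∝ (1+αΔT), so R_B/R_A = (1 + 58.8/100) × (1 + 8.73/100)⁻² × (1 − 0.0037×79.1)
= 1.588 × 0.8459 × 0.7073 = 0.9501
(R_B − R_A)/R_A = 0.9501 − 1 = -4.99%

-4.99%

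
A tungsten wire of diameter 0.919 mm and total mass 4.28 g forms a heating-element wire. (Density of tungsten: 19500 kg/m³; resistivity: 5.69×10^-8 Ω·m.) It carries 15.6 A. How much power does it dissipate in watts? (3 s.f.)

6.91 W

A = π(d/2)² = π(4.5950e-04 m)² = 6.6332e-07 m²
L = m/(density·A) = 0.00428/(19500×6.6332e-07) = 0.3309 m
R = ρL/A = (5.69×10^-8)(0.3309)/(6.6332e-07) = 0.02838 Ω
P = I²R = (15.6)² × 0.02838 = 6.91 W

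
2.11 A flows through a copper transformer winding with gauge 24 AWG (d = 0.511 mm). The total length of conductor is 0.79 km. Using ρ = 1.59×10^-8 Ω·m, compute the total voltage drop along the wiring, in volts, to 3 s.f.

129 V

A = π(0.511/2 mm)² = π(2.5550e-04 m)² = 2.051e-07 m²
R = ρL/A = (1.59×10^-8)(790)/(2.051e-07) = 61.25 Ω
V = IR = 2.11 × 61.25 = 129 V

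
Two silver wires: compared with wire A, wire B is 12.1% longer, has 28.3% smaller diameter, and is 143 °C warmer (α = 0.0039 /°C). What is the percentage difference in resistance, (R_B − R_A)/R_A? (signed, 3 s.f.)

R ∝ ρL/d² with ρ ∝ (1+αΔT), so R_B/R_A = (1 + 12.1/100) × (1 − 28.3/100)⁻² × (1 + 0.0039×143)
= 1.121 × 1.945 × 1.558 = 3.397
(R_B − R_A)/R_A = 3.397 − 1 = 240%

240%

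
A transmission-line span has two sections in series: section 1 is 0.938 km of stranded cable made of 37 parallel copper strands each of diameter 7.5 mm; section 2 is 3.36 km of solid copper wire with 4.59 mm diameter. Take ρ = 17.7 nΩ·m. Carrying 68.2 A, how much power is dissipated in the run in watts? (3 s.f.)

16800 W

ρ = 17.7 nΩ·m = 1.77×10^-8 Ω·m
Section 1: A_strand = π(3.7500e-03)² = 4.418e-05 m²; R₁ = ρL/(N·A_s) = (1.77×10^-8)(938)/(37×4.418e-05) = 0.01016 Ω
Section 2: A = π(d/2)² = π(2.2950e-03 m)² = 1.655e-05 m²
R₂ = (1.77×10^-8)(3360)/(1.655e-05) = 3.594 Ω
R = R₁ + R₂ = 3.604 Ω
P = I²R = (68.2)² × 3.604 = 16800 W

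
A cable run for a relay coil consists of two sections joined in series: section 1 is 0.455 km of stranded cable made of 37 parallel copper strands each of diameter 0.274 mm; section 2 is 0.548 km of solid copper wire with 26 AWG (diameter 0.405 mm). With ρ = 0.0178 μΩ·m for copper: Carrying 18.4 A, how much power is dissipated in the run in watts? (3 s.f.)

26900 W

ρ = 0.0178 μΩ·m = 1.78×10^-8 Ω·m
Section 1: A_strand = π(1.3700e-04)² = 5.896e-08 m²; R₁ = ρL/(N·A_s) = (1.78×10^-8)(455)/(37×5.896e-08) = 3.712 Ω
Section 2: A = π(0.405/2 mm)² = π(2.0250e-04 m)² = 1.288e-07 m²
R₂ = (1.78×10^-8)(548)/(1.288e-07) = 75.72 Ω
R = R₁ + R₂ = 79.43 Ω
P = I²R = (18.4)² × 79.43 = 26900 W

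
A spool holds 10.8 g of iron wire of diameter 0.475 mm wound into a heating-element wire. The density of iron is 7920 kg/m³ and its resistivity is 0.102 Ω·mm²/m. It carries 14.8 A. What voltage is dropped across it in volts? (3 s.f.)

65.6 V

ρ = 0.102 Ω·mm²/m = 1.02×10^-7 Ω·m
A = π(d/2)² = π(2.3750e-04 m)² = 1.7721e-07 m²
L = m/(density·A) = 0.0108/(7920×1.7721e-07) = 7.695 m
R = ρL/A = (1.02×10^-7)(7.695)/(1.7721e-07) = 4.429 Ω
V = IR = 14.8 × 4.429 = 65.6 V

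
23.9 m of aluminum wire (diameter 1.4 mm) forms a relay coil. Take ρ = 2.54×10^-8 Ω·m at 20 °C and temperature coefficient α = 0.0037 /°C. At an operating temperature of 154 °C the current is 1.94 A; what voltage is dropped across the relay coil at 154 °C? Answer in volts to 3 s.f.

A = π(d/2)² = π(7.0000e-04 m)² = 1.539e-06 m²
R₍20₎ = ρL/A = (2.54×10^-8)(23.9)/(1.539e-06) = 0.3944 Ω
R₍154₎ = R₍20₎(1 + αΔT) = 0.3944 × (1 + 0.0037×134) = 0.5899 Ω
V = IR = 1.94 × 0.5899 = 1.14 V

1.14 V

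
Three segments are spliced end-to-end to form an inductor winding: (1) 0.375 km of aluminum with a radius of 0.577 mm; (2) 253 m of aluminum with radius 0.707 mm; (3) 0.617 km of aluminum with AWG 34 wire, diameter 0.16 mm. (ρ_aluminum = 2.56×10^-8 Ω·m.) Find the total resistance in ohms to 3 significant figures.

Seg 1: A = πr² = π(5.7700e-04 m)² = 1.046e-06 m²
R_1 = (2.56×10^-8)(375)/(1.046e-06) = 9.178 Ω
Seg 2: A = πr² = π(7.0700e-04 m)² = 1.570e-06 m²
R_2 = (2.56×10^-8)(253)/(1.570e-06) = 4.125 Ω
Seg 3: A = π(0.16/2 mm)² = π(8.0000e-05 m)² = 2.011e-08 m²
R_3 = (2.56×10^-8)(617)/(2.011e-08) = 785.6 Ω
R_total = R_1 + R_2 + R_3 = 799 Ω

799 Ω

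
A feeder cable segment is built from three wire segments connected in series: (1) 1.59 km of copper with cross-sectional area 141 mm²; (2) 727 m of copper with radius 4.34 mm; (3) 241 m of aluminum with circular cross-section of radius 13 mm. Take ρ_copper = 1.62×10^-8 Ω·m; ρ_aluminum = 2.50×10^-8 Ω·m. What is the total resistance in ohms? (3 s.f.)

0.393 Ω

Seg 1: A = 141 mm² = 1.410e-04 m²
R_1 = (1.62×10^-8)(1590)/(1.410e-04) = 0.1827 Ω
Seg 2: A = πr² = π(4.3400e-03 m)² = 5.917e-05 m²
R_2 = (1.62×10^-8)(727)/(5.917e-05) = 0.199 Ω
Seg 3: A = πr² = π(1.3000e-02 m)² = 5.309e-04 m²
R_3 = (2.50×10^-8)(241)/(5.309e-04) = 0.01135 Ω
R_total = R_1 + R_2 + R_3 = 0.393 Ω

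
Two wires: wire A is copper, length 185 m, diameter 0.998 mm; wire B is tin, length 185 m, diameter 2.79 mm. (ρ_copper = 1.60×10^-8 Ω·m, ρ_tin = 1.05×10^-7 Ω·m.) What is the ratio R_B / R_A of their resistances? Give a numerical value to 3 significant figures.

0.840

R ∝ ρL/d², so R_B/R_A = (ρ_B/ρ_A) × (d_A/d_B)²
= (1.05×10^-7/1.60×10^-8) × (0.998/2.79)² = 0.840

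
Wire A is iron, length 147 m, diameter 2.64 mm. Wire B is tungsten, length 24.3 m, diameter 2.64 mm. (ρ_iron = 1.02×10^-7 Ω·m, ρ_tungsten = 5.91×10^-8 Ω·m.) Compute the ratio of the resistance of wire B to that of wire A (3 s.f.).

R ∝ ρL/d², so R_B/R_A = (ρ_B/ρ_A) × (L_B/L_A)
= (5.91×10^-8/1.02×10^-7) × (24.3/147) = 0.0958

0.0958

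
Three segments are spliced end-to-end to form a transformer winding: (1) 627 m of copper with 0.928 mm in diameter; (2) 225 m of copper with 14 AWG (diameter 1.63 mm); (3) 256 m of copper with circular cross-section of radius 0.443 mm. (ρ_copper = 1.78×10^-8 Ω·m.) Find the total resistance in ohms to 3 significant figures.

25.8 Ω

Seg 1: A = π(d/2)² = π(4.6400e-04 m)² = 6.764e-07 m²
R_1 = (1.78×10^-8)(627)/(6.764e-07) = 16.5 Ω
Seg 2: A = π(1.63/2 mm)² = π(8.1500e-04 m)² = 2.087e-06 m²
R_2 = (1.78×10^-8)(225)/(2.087e-06) = 1.919 Ω
Seg 3: A = πr² = π(4.4300e-04 m)² = 6.165e-07 m²
R_3 = (1.78×10^-8)(256)/(6.165e-07) = 7.391 Ω
R_total = R_1 + R_2 + R_3 = 25.8 Ω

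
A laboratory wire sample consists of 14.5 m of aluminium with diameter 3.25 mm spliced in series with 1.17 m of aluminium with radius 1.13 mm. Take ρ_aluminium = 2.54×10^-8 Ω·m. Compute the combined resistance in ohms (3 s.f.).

0.0518 Ω

Segment 1: A = π(d/2)² = π(1.6250e-03 m)² = 8.296e-06 m²
R₁ = ρL/A = (2.54×10^-8)(14.5)/(8.296e-06) = 0.0444 Ω
Segment 2: A = πr² = π(1.1300e-03 m)² = 4.011e-06 m²
R₂ = (2.54×10^-8)(1.17)/(4.011e-06) = 0.007408 Ω
R = R₁ + R₂ = 0.0518 Ω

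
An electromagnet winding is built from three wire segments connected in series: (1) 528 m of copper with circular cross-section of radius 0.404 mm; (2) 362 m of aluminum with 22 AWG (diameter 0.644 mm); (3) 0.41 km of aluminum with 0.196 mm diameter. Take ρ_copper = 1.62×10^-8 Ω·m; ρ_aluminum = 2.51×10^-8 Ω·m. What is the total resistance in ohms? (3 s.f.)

Seg 1: A = πr² = π(4.0400e-04 m)² = 5.128e-07 m²
R_1 = (1.62×10^-8)(528)/(5.128e-07) = 16.68 Ω
Seg 2: A = π(0.644/2 mm)² = π(3.2200e-04 m)² = 3.257e-07 m²
R_2 = (2.51×10^-8)(362)/(3.257e-07) = 27.89 Ω
Seg 3: A = π(d/2)² = π(9.8000e-05 m)² = 3.017e-08 m²
R_3 = (2.51×10^-8)(410)/(3.017e-08) = 341.1 Ω
R_total = R_1 + R_2 + R_3 = 386 Ω

386 Ω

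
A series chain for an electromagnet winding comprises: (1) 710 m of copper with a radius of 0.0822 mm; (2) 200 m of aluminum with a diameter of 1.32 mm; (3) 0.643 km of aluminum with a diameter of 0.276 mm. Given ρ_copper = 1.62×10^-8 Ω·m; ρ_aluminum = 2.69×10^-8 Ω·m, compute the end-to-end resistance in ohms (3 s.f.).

Seg 1: A = πr² = π(8.2200e-05 m)² = 2.123e-08 m²
R_1 = (1.62×10^-8)(710)/(2.123e-08) = 541.9 Ω
Seg 2: A = π(d/2)² = π(6.6000e-04 m)² = 1.368e-06 m²
R_2 = (2.69×10^-8)(200)/(1.368e-06) = 3.931 Ω
Seg 3: A = π(d/2)² = π(1.3800e-04 m)² = 5.983e-08 m²
R_3 = (2.69×10^-8)(643)/(5.983e-08) = 289.1 Ω
R_total = R_1 + R_2 + R_3 = 835 Ω

835 Ω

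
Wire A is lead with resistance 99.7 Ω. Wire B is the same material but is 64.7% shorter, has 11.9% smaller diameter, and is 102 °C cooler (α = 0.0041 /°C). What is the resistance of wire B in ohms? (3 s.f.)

26.4 Ω

R ∝ ρL/d² with ρ ∝ (1+αΔT), so R_B/R_A = (1 − 64.7/100) × (1 − 11.9/100)⁻² × (1 − 0.0041×102)
= 0.353 × 1.288 × 0.5818 = 0.2646
R_B = 0.2646 × 99.7 = 26.4 Ω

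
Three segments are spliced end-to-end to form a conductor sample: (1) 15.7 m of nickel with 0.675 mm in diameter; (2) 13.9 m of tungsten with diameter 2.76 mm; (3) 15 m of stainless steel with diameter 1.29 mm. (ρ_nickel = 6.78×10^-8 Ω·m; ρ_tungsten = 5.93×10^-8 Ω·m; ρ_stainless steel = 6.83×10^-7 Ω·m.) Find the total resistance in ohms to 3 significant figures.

11.0 Ω

Seg 1: A = π(d/2)² = π(3.3750e-04 m)² = 3.578e-07 m²
R_1 = (6.78×10^-8)(15.7)/(3.578e-07) = 2.975 Ω
Seg 2: A = π(d/2)² = π(1.3800e-03 m)² = 5.983e-06 m²
R_2 = (5.93×10^-8)(13.9)/(5.983e-06) = 0.1378 Ω
Seg 3: A = π(d/2)² = π(6.4500e-04 m)² = 1.307e-06 m²
R_3 = (6.83×10^-7)(15)/(1.307e-06) = 7.839 Ω
R_total = R_1 + R_2 + R_3 = 11.0 Ω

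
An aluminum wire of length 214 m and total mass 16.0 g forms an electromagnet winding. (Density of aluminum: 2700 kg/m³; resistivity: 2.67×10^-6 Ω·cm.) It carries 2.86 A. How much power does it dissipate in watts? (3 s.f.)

ρ = 2.67×10^-6 Ω·cm = 2.67×10^-8 Ω·m
A = m/(density·L) = 0.016/(2700×214) = 2.7691e-08 m²
R = ρL/A = (2.67×10^-8)(214)/(2.7691e-08) = 206.3 Ω
P = I²R = (2.86)² × 206.3 = 1690 W

1690 W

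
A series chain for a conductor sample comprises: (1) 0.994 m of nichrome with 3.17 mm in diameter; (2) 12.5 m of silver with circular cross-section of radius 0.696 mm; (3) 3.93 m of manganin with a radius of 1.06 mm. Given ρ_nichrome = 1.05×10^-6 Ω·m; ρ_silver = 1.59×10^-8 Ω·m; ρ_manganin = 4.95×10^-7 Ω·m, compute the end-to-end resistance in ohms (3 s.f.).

0.814 Ω

Seg 1: A = π(d/2)² = π(1.5850e-03 m)² = 7.892e-06 m²
R_1 = (1.05×10^-6)(0.994)/(7.892e-06) = 0.1322 Ω
Seg 2: A = πr² = π(6.9600e-04 m)² = 1.522e-06 m²
R_2 = (1.59×10^-8)(12.5)/(1.522e-06) = 0.1306 Ω
Seg 3: A = πr² = π(1.0600e-03 m)² = 3.530e-06 m²
R_3 = (4.95×10^-7)(3.93)/(3.530e-06) = 0.5511 Ω
R_total = R_1 + R_2 + R_3 = 0.814 Ω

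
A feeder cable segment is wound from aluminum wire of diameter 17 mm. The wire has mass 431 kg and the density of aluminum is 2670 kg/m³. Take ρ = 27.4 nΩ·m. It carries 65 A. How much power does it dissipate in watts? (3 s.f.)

363 W

ρ = 27.4 nΩ·m = 2.74×10^-8 Ω·m
A = π(d/2)² = π(8.5000e-03 m)² = 2.2698e-04 m²
L = m/(density·A) = 431/(2670×2.2698e-04) = 711.2 m
R = ρL/A = (2.74×10^-8)(711.2)/(2.2698e-04) = 0.08585 Ω
P = I²R = (65)² × 0.08585 = 363 W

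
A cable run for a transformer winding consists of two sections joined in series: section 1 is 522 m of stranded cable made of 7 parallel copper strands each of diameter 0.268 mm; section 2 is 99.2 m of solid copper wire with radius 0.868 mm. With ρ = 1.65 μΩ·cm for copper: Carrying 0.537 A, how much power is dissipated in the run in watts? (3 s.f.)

ρ = 1.65 μΩ·cm = 1.65×10^-8 Ω·m
Section 1: A_strand = π(1.3400e-04)² = 5.641e-08 m²; R₁ = ρL/(N·A_s) = (1.65×10^-8)(522)/(7×5.641e-08) = 21.81 Ω
Section 2: A = πr² = π(8.6800e-04 m)² = 2.367e-06 m²
R₂ = (1.65×10^-8)(99.2)/(2.367e-06) = 0.6915 Ω
R = R₁ + R₂ = 22.5 Ω
P = I²R = (0.537)² × 22.5 = 6.49 W

6.49 W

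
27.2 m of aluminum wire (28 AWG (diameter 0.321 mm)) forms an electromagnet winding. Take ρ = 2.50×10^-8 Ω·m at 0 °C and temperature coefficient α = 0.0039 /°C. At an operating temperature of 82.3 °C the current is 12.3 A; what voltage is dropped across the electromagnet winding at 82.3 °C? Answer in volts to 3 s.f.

A = π(0.321/2 mm)² = π(1.6050e-04 m)² = 8.093e-08 m²
R₍0₎ = ρL/A = (2.50×10^-8)(27.2)/(8.093e-08) = 8.403 Ω
R₍82.3₎ = R₍0₎(1 + αΔT) = 8.403 × (1 + 0.0039×82.3) = 11.1 Ω
V = IR = 12.3 × 11.1 = 137 V

137 V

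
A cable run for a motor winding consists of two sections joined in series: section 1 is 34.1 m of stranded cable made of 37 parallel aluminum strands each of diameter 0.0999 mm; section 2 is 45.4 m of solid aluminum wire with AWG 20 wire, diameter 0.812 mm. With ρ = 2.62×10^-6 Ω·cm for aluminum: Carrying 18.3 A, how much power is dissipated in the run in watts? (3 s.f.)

1800 W

ρ = 2.62×10^-6 Ω·cm = 2.62×10^-8 Ω·m
Section 1: A_strand = π(4.9950e-05)² = 7.838e-09 m²; R₁ = ρL/(N·A_s) = (2.62×10^-8)(34.1)/(37×7.838e-09) = 3.081 Ω
Section 2: A = π(0.812/2 mm)² = π(4.0600e-04 m)² = 5.178e-07 m²
R₂ = (2.62×10^-8)(45.4)/(5.178e-07) = 2.297 Ω
R = R₁ + R₂ = 5.378 Ω
P = I²R = (18.3)² × 5.378 = 1800 W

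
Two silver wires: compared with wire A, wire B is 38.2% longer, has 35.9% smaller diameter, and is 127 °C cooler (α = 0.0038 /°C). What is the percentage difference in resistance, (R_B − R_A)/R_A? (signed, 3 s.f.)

R ∝ ρL/d² with ρ ∝ (1+αΔT), so R_B/R_A = (1 + 38.2/100) × (1 − 35.9/100)⁻² × (1 − 0.0038×127)
= 1.382 × 2.434 × 0.5174 = 1.74
(R_B − R_A)/R_A = 1.74 − 1 = 74.0%

74.0%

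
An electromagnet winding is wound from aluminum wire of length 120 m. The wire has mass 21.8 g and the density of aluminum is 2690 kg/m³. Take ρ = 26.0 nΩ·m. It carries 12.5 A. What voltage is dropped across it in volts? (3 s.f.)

ρ = 26.0 nΩ·m = 2.60×10^-8 Ω·m
A = m/(density·L) = 0.0218/(2690×120) = 6.7534e-08 m²
R = ρL/A = (2.60×10^-8)(120)/(6.7534e-08) = 46.2 Ω
V = IR = 12.5 × 46.2 = 577 V

577 V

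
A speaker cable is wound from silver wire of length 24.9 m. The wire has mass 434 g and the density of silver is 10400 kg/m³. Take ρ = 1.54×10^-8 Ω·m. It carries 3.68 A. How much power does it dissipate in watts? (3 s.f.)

A = m/(density·L) = 0.434/(10400×24.9) = 1.6759e-06 m²
R = ρL/A = (1.54×10^-8)(24.9)/(1.6759e-06) = 0.2288 Ω
P = I²R = (3.68)² × 0.2288 = 3.10 W

3.10 W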